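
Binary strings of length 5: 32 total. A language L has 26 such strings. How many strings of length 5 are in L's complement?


Alphabet: {0,1}
String length: 5
Total strings of length 5 = 2^5 = 32
Strings in L = 26
Complement = total - |L|
= 32 - 26
= 6

6


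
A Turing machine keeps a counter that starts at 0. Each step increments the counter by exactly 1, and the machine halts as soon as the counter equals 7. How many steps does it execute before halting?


Counter starts at 0. Counting sequence:
  Step 1: counter = 1
  Step 2: counter = 2
  Step 3: counter = 3
  Step 4: counter = 4
  Step 5: counter = 5
  Step 6: counter = 6
  Step 7: counter = 7
Counter reached 7 -> halt
Total steps = 7

7


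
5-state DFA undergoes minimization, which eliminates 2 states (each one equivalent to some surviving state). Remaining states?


Original DFA: 5 states
Redundant states removed: 2
Minimized states = original - removed
= 5 - 2
= 3

3


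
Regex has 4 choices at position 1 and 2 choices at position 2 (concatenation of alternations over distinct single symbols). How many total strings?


First group: 4 alternatives
Second group: 2 alternatives
Concatenation: each choice from group 1 pairs with each from group 2
Total = 4 x 2 = 8

8


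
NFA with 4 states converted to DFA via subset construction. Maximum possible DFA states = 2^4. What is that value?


NFA has 4 states
Subset construction: each DFA state = subset of NFA states
Maximum subsets = 2^4
2^4 = 16

16


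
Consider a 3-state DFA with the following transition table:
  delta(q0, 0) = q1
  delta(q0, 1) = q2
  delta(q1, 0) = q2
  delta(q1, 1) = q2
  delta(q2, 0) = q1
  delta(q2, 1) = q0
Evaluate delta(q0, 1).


Looking up transition function:
delta(q0, 1) in the table
Row: q0, Column: 1
Result: q2

q2


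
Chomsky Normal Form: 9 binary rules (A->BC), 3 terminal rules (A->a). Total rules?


CNF allows two rule forms:
  A -> BC (binary): 9 rules
  A -> a (terminal): 3 rules
Total = 9 + 3 = 12

12


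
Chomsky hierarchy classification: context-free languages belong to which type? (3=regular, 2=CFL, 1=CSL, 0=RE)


Chomsky hierarchy levels:
  Type 3: Regular (DFA/NFA/regex)
  Type 2: Context-free (PDA)
  Type 1: Context-sensitive
  Type 0: Recursively enumerable (TM)
'context-free' corresponds to Type 2

2


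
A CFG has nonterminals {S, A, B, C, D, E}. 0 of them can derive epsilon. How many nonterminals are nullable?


Nonterminals: {S, A, B, C, D, E}
A nonterminal is nullable if it can derive epsilon
Counting nullable nonterminals: 0
Total nullable = 0

0


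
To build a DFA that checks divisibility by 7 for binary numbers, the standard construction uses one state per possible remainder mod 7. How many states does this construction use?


Divisibility by 7 is tracked via the remainder mod 7: 0, 1, ..., 6
The construction assigns one state to each remainder
Number of remainders = 7

7


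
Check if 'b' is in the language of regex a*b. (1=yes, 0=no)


Pattern: a*b
String: 'b'
Pattern requires: zero or more 'a's followed by exactly one 'b'
Found 0 leading 'a's
Remaining: 'b'
Remaining is exactly 'b' -> match
Result: 1

1


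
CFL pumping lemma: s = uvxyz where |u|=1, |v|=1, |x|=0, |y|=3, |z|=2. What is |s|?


|s| = |u| + |v| + |x| + |y| + |z|
= 1 + 1 + 0 + 3 + 2
= 2 + 0 + 5
= 2 + 5
= 7

7


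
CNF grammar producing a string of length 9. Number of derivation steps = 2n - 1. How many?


Chomsky Normal Form derivation:
String length n = 9
Each step either:
  - Splits a nonterminal into two (n-1 such steps)
  - Converts a nonterminal to terminal (n such steps)
Total = (n-1) + n = 2n - 1
= 2(9) - 1
= 18 - 1
= 17

17


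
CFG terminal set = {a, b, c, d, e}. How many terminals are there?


Terminal symbols: a, b, c, d, e
Counting each: a (#1), b (#2), c (#3), d (#4), e (#5)
Total = 5

5


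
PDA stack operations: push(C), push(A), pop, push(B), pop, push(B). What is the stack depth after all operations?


Tracing stack operations:
  push(C) -> stack = [C], depth=1
  push(A) -> stack = [C,A], depth=2
  pop -> removed A, stack = [C], depth=1
  push(B) -> stack = [C,B], depth=2
  pop -> removed B, stack = [C], depth=1
  push(B) -> stack = [C,B], depth=2
Final depth = 2

2


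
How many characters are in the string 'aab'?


String: 'aab'
Counting characters:
  'a' appears 2 time(s)
  'b' appears 1 time(s)
Total length = 2 + 1 = 3

3


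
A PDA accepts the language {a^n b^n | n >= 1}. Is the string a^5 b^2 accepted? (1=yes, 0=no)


Language requires equal numbers of a's and b's
PDA pushes for each 'a', pops for each 'b'
Number of a's = 5
Number of b's = 2
5 != 2 -> Reject

0


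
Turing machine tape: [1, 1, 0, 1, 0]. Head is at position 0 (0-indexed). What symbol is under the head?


Tape: [1, 1, 0, 1, 0]
Positions: 0 1 2 3 4
Values:    1 1 0 1 0
Head at position 0
tape[0] = 1

1


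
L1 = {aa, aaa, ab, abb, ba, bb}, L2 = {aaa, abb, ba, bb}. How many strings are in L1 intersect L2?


L1 = {aa, aaa, ab, abb, ba, bb}
L2 = {aaa, abb, ba, bb}
Checking each string in L1 against L2:
  'aa': in L2? No
  'aaa': in L2? Yes
  'ab': in L2? No
  'abb': in L2? Yes
  'ba': in L2? Yes
  'bb': in L2? Yes
Intersection = {aaa, abb, ba, bb}
|L1 ∩ L2| = 4

4


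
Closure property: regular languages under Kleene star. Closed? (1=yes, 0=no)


Regular languages are closed under:
- Union (DFA product construction)
- Intersection (DFA product construction)
- Complement (swap accept/reject states)
- Concatenation (NFA construction)
- Kleene star (NFA construction)
Kleene star is in this list
Therefore: closed

1


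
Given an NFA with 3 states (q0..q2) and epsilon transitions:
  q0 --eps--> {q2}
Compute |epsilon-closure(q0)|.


Starting from q0
Initialize closure = {q0}
Follow epsilon from q0 -> add q2
Final closure: {q0, q2}
Size = 2

2


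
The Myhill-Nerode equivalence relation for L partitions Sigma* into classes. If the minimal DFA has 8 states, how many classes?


Myhill-Nerode theorem:
Number of equivalence classes = number of states in minimal DFA
Minimal DFA states = 8
Therefore equivalence classes = 8

8


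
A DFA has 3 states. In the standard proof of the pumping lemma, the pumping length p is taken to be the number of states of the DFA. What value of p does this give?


Pumping lemma for regular languages (standard proof):
Take p = |Q|, the number of DFA states.
Any string of length >= |Q| passes through |Q|+1 states while reading its first |Q| symbols,
so by pigeonhole some state repeats, giving the loop that can be pumped.
Here |Q| = 3
Therefore the proof uses p = 3

3


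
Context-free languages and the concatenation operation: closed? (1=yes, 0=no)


CFL closure properties:
  Closed under: union, concatenation, Kleene star
  NOT closed under: intersection, complement
Operation 'concatenation' is in closed list -> Yes (closed)

1


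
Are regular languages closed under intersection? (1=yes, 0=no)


Regular languages are closed under all standard operations:
- Union: Yes (product construction)
- Intersection: Yes (product construction)
- Complement: Yes (swap accept/reject)
- Concatenation: Yes (NFA construction)
Operation: intersection -> Closed

1


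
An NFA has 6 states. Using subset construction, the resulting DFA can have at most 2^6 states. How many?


NFA has 6 states
Subset construction: each DFA state = subset of NFA states
Maximum subsets = 2^6
2^6 = 64

64


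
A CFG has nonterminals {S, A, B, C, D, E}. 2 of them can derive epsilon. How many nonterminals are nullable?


Nonterminals: {S, A, B, C, D, E}
A nonterminal is nullable if it can derive epsilon
Counting nullable nonterminals: 2
Total nullable = 2

2


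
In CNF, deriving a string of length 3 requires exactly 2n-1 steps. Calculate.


Chomsky Normal Form derivation:
String length n = 3
Each step either:
  - Splits a nonterminal into two (n-1 such steps)
  - Converts a nonterminal to terminal (n such steps)
Total = (n-1) + n = 2n - 1
= 2(3) - 1
= 6 - 1
= 5

5


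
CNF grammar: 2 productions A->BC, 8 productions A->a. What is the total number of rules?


CNF allows two rule forms:
  A -> BC (binary): 2 rules
  A -> a (terminal): 8 rules
Total = 2 + 8 = 10

10


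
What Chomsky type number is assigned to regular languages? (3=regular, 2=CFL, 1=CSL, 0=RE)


Chomsky hierarchy levels:
  Type 3: Regular (DFA/NFA/regex)
  Type 2: Context-free (PDA)
  Type 1: Context-sensitive
  Type 0: Recursively enumerable (TM)
'regular' corresponds to Type 3

3


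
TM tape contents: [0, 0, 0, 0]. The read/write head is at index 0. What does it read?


Tape: [0, 0, 0, 0]
Positions: 0 1 2 3
Values:    0 0 0 0
Head at position 0
tape[0] = 0

0


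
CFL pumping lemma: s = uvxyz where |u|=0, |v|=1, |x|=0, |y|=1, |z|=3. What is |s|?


|s| = |u| + |v| + |x| + |y| + |z|
= 0 + 1 + 0 + 1 + 3
= 1 + 0 + 4
= 1 + 4
= 5

5


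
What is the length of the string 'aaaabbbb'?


String: 'aaaabbbb'
Counting characters:
  'a' appears 4 time(s)
  'b' appears 4 time(s)
Total length = 4 + 4 = 8

8


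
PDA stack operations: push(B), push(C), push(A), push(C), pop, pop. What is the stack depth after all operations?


Tracing stack operations:
  push(B) -> stack = [B], depth=1
  push(C) -> stack = [B,C], depth=2
  push(A) -> stack = [B,C,A], depth=3
  push(C) -> stack = [B,C,A,C], depth=4
  pop -> removed C, stack = [B,C,A], depth=3
  pop -> removed A, stack = [B,C], depth=2
Final depth = 2

2


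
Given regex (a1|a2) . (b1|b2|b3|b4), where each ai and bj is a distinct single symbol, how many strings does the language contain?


First group: 2 alternatives
Second group: 4 alternatives
Concatenation: each choice from group 1 pairs with each from group 2
Total = 2 x 4 = 8

8


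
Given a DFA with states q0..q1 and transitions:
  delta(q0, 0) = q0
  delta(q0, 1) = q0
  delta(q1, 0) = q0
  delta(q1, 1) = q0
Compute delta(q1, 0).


Looking up transition function:
delta(q1, 0) in the table
Row: q1, Column: 0
Result: q0

q0


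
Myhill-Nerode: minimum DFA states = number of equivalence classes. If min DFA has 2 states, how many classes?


Myhill-Nerode theorem:
Number of equivalence classes = number of states in minimal DFA
Minimal DFA states = 2
Therefore equivalence classes = 2

2


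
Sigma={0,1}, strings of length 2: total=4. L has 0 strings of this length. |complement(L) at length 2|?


Alphabet: {0,1}
String length: 2
Total strings of length 2 = 2^2 = 4
Strings in L = 0
Complement = total - |L|
= 4 - 0
= 4

4


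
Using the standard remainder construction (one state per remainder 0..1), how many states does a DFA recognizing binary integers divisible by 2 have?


Divisibility by 2 is tracked via the remainder mod 2: 0, 1, ..., 1
The construction assigns one state to each remainder
Number of remainders = 2

2


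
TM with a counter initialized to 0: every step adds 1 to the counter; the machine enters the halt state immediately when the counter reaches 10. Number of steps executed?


Counter starts at 0. Counting sequence:
  Step 1: counter = 1
  Step 2: counter = 2
  Step 3: counter = 3
  Step 4: counter = 4
  Step 5: counter = 5
  Step 6: counter = 6
  ...
  Step 10: counter = 10
Counter reached 10 -> halt
Total steps = 10

10


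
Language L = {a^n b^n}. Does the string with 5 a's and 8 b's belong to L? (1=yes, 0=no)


Language requires equal numbers of a's and b's
PDA pushes for each 'a', pops for each 'b'
Number of a's = 5
Number of b's = 8
5 != 8 -> Reject

0


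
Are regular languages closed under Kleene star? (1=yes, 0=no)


Regular languages are closed under:
- Union (DFA product construction)
- Intersection (DFA product construction)
- Complement (swap accept/reject states)
- Concatenation (NFA construction)
- Kleene star (NFA construction)
Kleene star is in this list
Therefore: closed

1


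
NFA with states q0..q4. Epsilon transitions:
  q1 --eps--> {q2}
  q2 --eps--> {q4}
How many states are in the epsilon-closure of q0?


Starting from q0
Initialize closure = {q0}
q0 has no outgoing epsilon transitions -> nothing to add
Final closure: {q0}
Size = 1

1


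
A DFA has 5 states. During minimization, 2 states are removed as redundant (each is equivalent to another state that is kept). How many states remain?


Original DFA: 5 states
Redundant states removed: 2
Minimized states = original - removed
= 5 - 2
= 3

3


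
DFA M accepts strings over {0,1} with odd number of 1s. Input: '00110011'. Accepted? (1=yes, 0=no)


DFA has 2 states: q_even (start, accept=no) and q_odd
Processing string '00110011' character by character:
  Position 0: read '0', 1-count=0 -> q_even (no change)
  Position 1: read '0', 1-count=0 -> q_even (no change)
  Position 2: read '1', 1-count=1 -> q_odd
  Position 3: read '1', 1-count=2 -> q_even
  Position 4: read '0', 1-count=2 -> q_even (no change)
  Position 5: read '0', 1-count=2 -> q_even (no change)
  Position 6: read '1', 1-count=3 -> q_odd
  Position 7: read '1', 1-count=4 -> q_even
Final state: q_even, total 1s = 4 (even); the DFA requires an odd count -> reject

0


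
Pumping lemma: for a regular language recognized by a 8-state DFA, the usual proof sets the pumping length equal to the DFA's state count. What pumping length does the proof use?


Pumping lemma for regular languages (standard proof):
Take p = |Q|, the number of DFA states.
Any string of length >= |Q| passes through |Q|+1 states while reading its first |Q| symbols,
so by pigeonhole some state repeats, giving the loop that can be pumped.
Here |Q| = 8
Therefore the proof uses p = 8

8


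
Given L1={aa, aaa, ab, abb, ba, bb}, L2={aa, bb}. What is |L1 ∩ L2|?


L1 = {aa, aaa, ab, abb, ba, bb}
L2 = {aa, bb}
Checking each string in L1 against L2:
  'aa': in L2? Yes
  'aaa': in L2? No
  'ab': in L2? No
  'abb': in L2? No
  'ba': in L2? No
  'bb': in L2? Yes
Intersection = {aa, bb}
|L1 ∩ L2| = 2

2


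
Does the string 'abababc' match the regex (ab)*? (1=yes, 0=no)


Pattern: (ab)*
String: 'abababc'
Pattern requires: zero or more repetitions of 'ab'
Length 7 is odd -> cannot be (ab)* -> no match
Result: 0

0


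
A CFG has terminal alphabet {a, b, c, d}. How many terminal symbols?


Terminal symbols: a, b, c, d
Counting each: a (#1), b (#2), c (#3), d (#4)
Total = 4

4


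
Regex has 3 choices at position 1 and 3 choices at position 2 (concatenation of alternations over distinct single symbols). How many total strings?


First group: 3 alternatives
Second group: 3 alternatives
Concatenation: each choice from group 1 pairs with each from group 2
Total = 3 x 3 = 9

9


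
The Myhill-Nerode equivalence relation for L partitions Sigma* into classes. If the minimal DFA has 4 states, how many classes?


Myhill-Nerode theorem:
Number of equivalence classes = number of states in minimal DFA
Minimal DFA states = 4
Therefore equivalence classes = 4

4


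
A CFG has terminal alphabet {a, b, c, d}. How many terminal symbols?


Terminal symbols: a, b, c, d
Counting each: a (#1), b (#2), c (#3), d (#4)
Total = 4

4


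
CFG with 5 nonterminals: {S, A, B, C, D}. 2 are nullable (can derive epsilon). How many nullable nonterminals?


Nonterminals: {S, A, B, C, D}
A nonterminal is nullable if it can derive epsilon
Counting nullable nonterminals: 2
Total nullable = 2

2


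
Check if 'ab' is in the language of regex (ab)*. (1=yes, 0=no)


Pattern: (ab)*
String: 'ab'
Pattern requires: zero or more repetitions of 'ab'
Pairs: ['ab']
All pairs are 'ab'? Yes
Result: 1

1


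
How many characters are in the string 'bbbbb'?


String: 'bbbbb'
Counting characters:
  'b' appears 5 time(s)
Total length = 0 + 5 = 5

5


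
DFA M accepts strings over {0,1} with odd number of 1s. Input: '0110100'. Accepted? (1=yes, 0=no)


DFA has 2 states: q_even (start, accept=no) and q_odd
Processing string '0110100' character by character:
  Position 0: read '0', 1-count=0 -> q_even (no change)
  Position 1: read '1', 1-count=1 -> q_odd
  Position 2: read '1', 1-count=2 -> q_even
  Position 3: read '0', 1-count=2 -> q_even (no change)
  Position 4: read '1', 1-count=3 -> q_odd
  Position 5: read '0', 1-count=3 -> q_odd (no change)
  Position 6: read '0', 1-count=3 -> q_odd (no change)
Final state: q_odd, total 1s = 3 (odd); the DFA requires an odd count -> accept

1


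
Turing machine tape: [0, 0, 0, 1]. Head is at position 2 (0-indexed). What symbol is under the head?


Tape: [0, 0, 0, 1]
Positions: 0 1 2 3
Values:    0 0 0 1
Head at position 2
tape[2] = 0

0


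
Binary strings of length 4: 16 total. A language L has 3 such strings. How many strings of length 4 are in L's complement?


Alphabet: {0,1}
String length: 4
Total strings of length 4 = 2^4 = 16
Strings in L = 3
Complement = total - |L|
= 16 - 3
= 13

13


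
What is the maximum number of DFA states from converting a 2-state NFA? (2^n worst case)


NFA has 2 states
Subset construction: each DFA state = subset of NFA states
Maximum subsets = 2^2
2^2 = 4

4


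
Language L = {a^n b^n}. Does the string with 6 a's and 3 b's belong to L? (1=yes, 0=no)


Language requires equal numbers of a's and b's
PDA pushes for each 'a', pops for each 'b'
Number of a's = 6
Number of b's = 3
6 != 3 -> Reject

0


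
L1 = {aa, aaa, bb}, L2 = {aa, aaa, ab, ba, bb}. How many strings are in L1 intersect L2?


L1 = {aa, aaa, bb}
L2 = {aa, aaa, ab, ba, bb}
Checking each string in L1 against L2:
  'aa': in L2? Yes
  'aaa': in L2? Yes
  'bb': in L2? Yes
Intersection = {aa, aaa, bb}
|L1 ∩ L2| = 3

3


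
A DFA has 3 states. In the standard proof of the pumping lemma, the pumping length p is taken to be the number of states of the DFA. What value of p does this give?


Pumping lemma for regular languages (standard proof):
Take p = |Q|, the number of DFA states.
Any string of length >= |Q| passes through |Q|+1 states while reading its first |Q| symbols,
so by pigeonhole some state repeats, giving the loop that can be pumped.
Here |Q| = 3
Therefore the proof uses p = 3

3


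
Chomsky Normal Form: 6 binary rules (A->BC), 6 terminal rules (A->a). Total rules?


CNF allows two rule forms:
  A -> BC (binary): 6 rules
  A -> a (terminal): 6 rules
Total = 6 + 6 = 12

12


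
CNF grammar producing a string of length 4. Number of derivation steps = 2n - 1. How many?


Chomsky Normal Form derivation:
String length n = 4
Each step either:
  - Splits a nonterminal into two (n-1 such steps)
  - Converts a nonterminal to terminal (n such steps)
Total = (n-1) + n = 2n - 1
= 2(4) - 1
= 8 - 1
= 7

7


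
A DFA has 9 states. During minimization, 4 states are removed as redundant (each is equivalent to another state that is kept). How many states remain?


Original DFA: 9 states
Redundant states removed: 4
Minimized states = original - removed
= 9 - 4
= 5

5


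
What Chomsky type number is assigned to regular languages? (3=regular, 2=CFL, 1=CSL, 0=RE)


Chomsky hierarchy levels:
  Type 3: Regular (DFA/NFA/regex)
  Type 2: Context-free (PDA)
  Type 1: Context-sensitive
  Type 0: Recursively enumerable (TM)
'regular' corresponds to Type 3

3


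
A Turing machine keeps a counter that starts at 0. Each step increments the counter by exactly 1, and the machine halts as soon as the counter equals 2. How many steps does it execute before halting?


Counter starts at 0. Counting sequence:
  Step 1: counter = 1
  Step 2: counter = 2
Counter reached 2 -> halt
Total steps = 2

2


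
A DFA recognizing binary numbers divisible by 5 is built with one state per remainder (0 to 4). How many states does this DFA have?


Divisibility by 5 is tracked via the remainder mod 5: 0, 1, ..., 4
The construction assigns one state to each remainder
Number of remainders = 5

5


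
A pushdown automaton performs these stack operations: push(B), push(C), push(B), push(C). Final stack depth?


Tracing stack operations:
  push(B) -> stack = [B], depth=1
  push(C) -> stack = [B,C], depth=2
  push(B) -> stack = [B,C,B], depth=3
  push(C) -> stack = [B,C,B,C], depth=4
Final depth = 4

4


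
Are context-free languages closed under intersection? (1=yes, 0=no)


CFL closure properties:
  Closed under: union, concatenation, Kleene star
  NOT closed under: intersection, complement
Operation 'intersection' is in not-closed list -> No (not closed)

0


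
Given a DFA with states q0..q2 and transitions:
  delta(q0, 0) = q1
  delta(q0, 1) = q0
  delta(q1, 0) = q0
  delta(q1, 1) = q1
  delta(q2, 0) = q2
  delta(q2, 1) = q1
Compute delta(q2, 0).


Looking up transition function:
delta(q2, 0) in the table
Row: q2, Column: 0
Result: q2

q2


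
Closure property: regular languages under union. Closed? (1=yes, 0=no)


Regular languages are closed under:
- Union (DFA product construction)
- Intersection (DFA product construction)
- Complement (swap accept/reject states)
- Concatenation (NFA construction)
- Kleene star (NFA construction)
union is in this list
Therefore: closed

1


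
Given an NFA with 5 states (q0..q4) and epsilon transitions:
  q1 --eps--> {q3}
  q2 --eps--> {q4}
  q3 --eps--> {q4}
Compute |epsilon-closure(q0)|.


Starting from q0
Initialize closure = {q0}
q0 has no outgoing epsilon transitions -> nothing to add
Final closure: {q0}
Size = 1

1


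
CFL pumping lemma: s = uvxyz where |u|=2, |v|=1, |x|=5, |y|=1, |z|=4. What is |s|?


|s| = |u| + |v| + |x| + |y| + |z|
= 2 + 1 + 5 + 1 + 4
= 3 + 5 + 5
= 8 + 5
= 13

13


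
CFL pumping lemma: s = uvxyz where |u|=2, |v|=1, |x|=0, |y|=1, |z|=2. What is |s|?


|s| = |u| + |v| + |x| + |y| + |z|
= 2 + 1 + 0 + 1 + 2
= 3 + 0 + 3
= 3 + 3
= 6

6


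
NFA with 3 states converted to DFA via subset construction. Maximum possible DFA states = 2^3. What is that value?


NFA has 3 states
Subset construction: each DFA state = subset of NFA states
Maximum subsets = 2^3
2^3 = 8

8


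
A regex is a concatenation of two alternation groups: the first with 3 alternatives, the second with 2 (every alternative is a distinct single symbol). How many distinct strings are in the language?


First group: 3 alternatives
Second group: 2 alternatives
Concatenation: each choice from group 1 pairs with each from group 2
Total = 3 x 2 = 6

6


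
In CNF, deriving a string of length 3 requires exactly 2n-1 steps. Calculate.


Chomsky Normal Form derivation:
String length n = 3
Each step either:
  - Splits a nonterminal into two (n-1 such steps)
  - Converts a nonterminal to terminal (n such steps)
Total = (n-1) + n = 2n - 1
= 2(3) - 1
= 6 - 1
= 5

5


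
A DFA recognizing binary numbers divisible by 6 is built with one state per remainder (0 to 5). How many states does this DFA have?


Divisibility by 6 is tracked via the remainder mod 6: 0, 1, ..., 5
The construction assigns one state to each remainder
Number of remainders = 6

6


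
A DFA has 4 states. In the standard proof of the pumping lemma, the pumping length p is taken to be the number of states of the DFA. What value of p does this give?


Pumping lemma for regular languages (standard proof):
Take p = |Q|, the number of DFA states.
Any string of length >= |Q| passes through |Q|+1 states while reading its first |Q| symbols,
so by pigeonhole some state repeats, giving the loop that can be pumped.
Here |Q| = 4
Therefore the proof uses p = 4

4


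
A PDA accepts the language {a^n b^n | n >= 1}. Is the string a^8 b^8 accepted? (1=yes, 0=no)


Language requires equal numbers of a's and b's
PDA pushes for each 'a', pops for each 'b'
Number of a's = 8
Number of b's = 8
8 == 8 -> Accept

1


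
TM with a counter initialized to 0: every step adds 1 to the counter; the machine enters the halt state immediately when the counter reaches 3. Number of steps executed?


Counter starts at 0. Counting sequence:
  Step 1: counter = 1
  Step 2: counter = 2
  Step 3: counter = 3
Counter reached 3 -> halt
Total steps = 3

3


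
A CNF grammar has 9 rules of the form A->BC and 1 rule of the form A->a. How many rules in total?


CNF allows two rule forms:
  A -> BC (binary): 9 rules
  A -> a (terminal): 1 rule
Total = 9 + 1 = 10

10


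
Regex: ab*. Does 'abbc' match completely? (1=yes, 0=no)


Pattern: ab*
String: 'abbc'
Pattern requires: exactly one 'a' followed by zero or more 'b's
First char is 'a' -> OK
Rest 'bbc': all b's? No
Result: 0

0


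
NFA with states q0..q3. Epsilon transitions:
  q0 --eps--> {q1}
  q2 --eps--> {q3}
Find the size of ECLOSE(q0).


Starting from q0
Initialize closure = {q0}
Follow epsilon from q0 -> add q1
Final closure: {q0, q1}
Size = 2

2


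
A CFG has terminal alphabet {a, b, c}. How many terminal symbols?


Terminal symbols: a, b, c
Counting each: a (#1), b (#2), c (#3)
Total = 3

3


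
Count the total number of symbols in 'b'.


String: 'b'
Counting characters:
  'b' appears 1 time(s)
Total length = 0 + 1 = 1

1


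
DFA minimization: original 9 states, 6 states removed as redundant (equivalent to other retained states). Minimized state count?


Original DFA: 9 states
Redundant states removed: 6
Minimized states = original - removed
= 9 - 6
= 3

3


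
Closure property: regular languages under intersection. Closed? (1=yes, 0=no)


Regular languages are closed under:
- Union (DFA product construction)
- Intersection (DFA product construction)
- Complement (swap accept/reject states)
- Concatenation (NFA construction)
- Kleene star (NFA construction)
intersection is in this list
Therefore: closed

1


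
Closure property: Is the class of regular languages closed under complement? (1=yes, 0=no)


Regular languages are closed under all standard operations:
- Union: Yes (product construction)
- Intersection: Yes (product construction)
- Complement: Yes (swap accept/reject)
- Concatenation: Yes (NFA construction)
Operation: complement -> Closed

1


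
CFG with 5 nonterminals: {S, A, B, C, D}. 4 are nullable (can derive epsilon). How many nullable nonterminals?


Nonterminals: {S, A, B, C, D}
A nonterminal is nullable if it can derive epsilon
Counting nullable nonterminals: 4
Total nullable = 4

4


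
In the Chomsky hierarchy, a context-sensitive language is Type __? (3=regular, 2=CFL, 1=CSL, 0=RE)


Chomsky hierarchy levels:
  Type 3: Regular (DFA/NFA/regex)
  Type 2: Context-free (PDA)
  Type 1: Context-sensitive
  Type 0: Recursively enumerable (TM)
'context-sensitive' corresponds to Type 1

1


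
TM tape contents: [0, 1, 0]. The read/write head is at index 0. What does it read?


Tape: [0, 1, 0]
Positions: 0 1 2
Values:    0 1 0
Head at position 0
tape[0] = 0

0


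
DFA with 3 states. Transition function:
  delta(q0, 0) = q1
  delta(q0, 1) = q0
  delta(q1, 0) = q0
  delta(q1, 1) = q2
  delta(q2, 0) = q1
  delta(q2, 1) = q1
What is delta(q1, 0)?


Looking up transition function:
delta(q1, 0) in the table
Row: q1, Column: 0
Result: q0

q0


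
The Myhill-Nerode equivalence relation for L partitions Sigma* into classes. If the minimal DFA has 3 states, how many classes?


Myhill-Nerode theorem:
Number of equivalence classes = number of states in minimal DFA
Minimal DFA states = 3
Therefore equivalence classes = 3

3


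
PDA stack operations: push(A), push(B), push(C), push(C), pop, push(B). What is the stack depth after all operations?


Tracing stack operations:
  push(A) -> stack = [A], depth=1
  push(B) -> stack = [A,B], depth=2
  push(C) -> stack = [A,B,C], depth=3
  push(C) -> stack = [A,B,C,C], depth=4
  pop -> removed C, stack = [A,B,C], depth=3
  push(B) -> stack = [A,B,C,B], depth=4
Final depth = 4

4


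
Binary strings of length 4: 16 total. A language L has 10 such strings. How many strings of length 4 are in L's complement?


Alphabet: {0,1}
String length: 4
Total strings of length 4 = 2^4 = 16
Strings in L = 10
Complement = total - |L|
= 16 - 10
= 6

6


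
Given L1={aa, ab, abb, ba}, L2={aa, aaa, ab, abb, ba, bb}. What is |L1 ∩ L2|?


L1 = {aa, ab, abb, ba}
L2 = {aa, aaa, ab, abb, ba, bb}
Checking each string in L1 against L2:
  'aa': in L2? Yes
  'ab': in L2? Yes
  'abb': in L2? Yes
  'ba': in L2? Yes
Intersection = {aa, ab, abb, ba}
|L1 ∩ L2| = 4

4


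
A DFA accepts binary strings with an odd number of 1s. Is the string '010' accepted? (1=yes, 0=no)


DFA has 2 states: q_even (start, accept=no) and q_odd
Processing string '010' character by character:
  Position 0: read '0', 1-count=0 -> q_even (no change)
  Position 1: read '1', 1-count=1 -> q_odd
  Position 2: read '0', 1-count=1 -> q_odd (no change)
Final state: q_odd, total 1s = 1 (odd); the DFA requires an odd count -> accept

1


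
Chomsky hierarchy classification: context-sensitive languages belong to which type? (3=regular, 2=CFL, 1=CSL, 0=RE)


Chomsky hierarchy levels:
  Type 3: Regular (DFA/NFA/regex)
  Type 2: Context-free (PDA)
  Type 1: Context-sensitive
  Type 0: Recursively enumerable (TM)
'context-sensitive' corresponds to Type 1

1


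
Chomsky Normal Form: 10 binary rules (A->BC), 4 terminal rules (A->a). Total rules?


CNF allows two rule forms:
  A -> BC (binary): 10 rules
  A -> a (terminal): 4 rules
Total = 10 + 4 = 14

14


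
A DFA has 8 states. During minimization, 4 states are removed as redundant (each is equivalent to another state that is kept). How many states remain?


Original DFA: 8 states
Redundant states removed: 4
Minimized states = original - removed
= 8 - 4
= 4

4


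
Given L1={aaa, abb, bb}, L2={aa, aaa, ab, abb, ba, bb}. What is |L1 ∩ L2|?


L1 = {aaa, abb, bb}
L2 = {aa, aaa, ab, abb, ba, bb}
Checking each string in L1 against L2:
  'aaa': in L2? Yes
  'abb': in L2? Yes
  'bb': in L2? Yes
Intersection = {aaa, abb, bb}
|L1 ∩ L2| = 3

3


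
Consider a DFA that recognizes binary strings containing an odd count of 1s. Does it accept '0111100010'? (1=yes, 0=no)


DFA has 2 states: q_even (start, accept=no) and q_odd
Processing string '0111100010' character by character:
  Position 0: read '0', 1-count=0 -> q_even (no change)
  Position 1: read '1', 1-count=1 -> q_odd
  Position 2: read '1', 1-count=2 -> q_even
  Position 3: read '1', 1-count=3 -> q_odd
  Position 4: read '1', 1-count=4 -> q_even
  Position 5: read '0', 1-count=4 -> q_even (no change)
  Position 6: read '0', 1-count=4 -> q_even (no change)
  Position 7: read '0', 1-count=4 -> q_even (no change)
  Position 8: read '1', 1-count=5 -> q_odd
  Position 9: read '0', 1-count=5 -> q_odd (no change)
Final state: q_odd, total 1s = 5 (odd); the DFA requires an odd count -> accept

1


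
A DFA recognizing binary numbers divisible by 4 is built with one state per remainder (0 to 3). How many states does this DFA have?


Divisibility by 4 is tracked via the remainder mod 4: 0, 1, ..., 3
The construction assigns one state to each remainder
Number of remainders = 4

4


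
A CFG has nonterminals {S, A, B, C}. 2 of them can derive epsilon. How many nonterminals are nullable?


Nonterminals: {S, A, B, C}
A nonterminal is nullable if it can derive epsilon
Counting nullable nonterminals: 2
Total nullable = 2

2


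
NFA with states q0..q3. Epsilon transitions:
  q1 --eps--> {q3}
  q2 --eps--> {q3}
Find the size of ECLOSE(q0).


Starting from q0
Initialize closure = {q0}
q0 has no outgoing epsilon transitions -> nothing to add
Final closure: {q0}
Size = 1

1


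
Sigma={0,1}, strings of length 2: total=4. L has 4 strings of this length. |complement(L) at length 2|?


Alphabet: {0,1}
String length: 2
Total strings of length 2 = 2^2 = 4
Strings in L = 4
Complement = total - |L|
= 4 - 4
= 0

0


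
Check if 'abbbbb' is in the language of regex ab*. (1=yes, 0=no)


Pattern: ab*
String: 'abbbbb'
Pattern requires: exactly one 'a' followed by zero or more 'b's
First char is 'a' -> OK
Rest 'bbbbb': all b's? Yes
Result: 1

1


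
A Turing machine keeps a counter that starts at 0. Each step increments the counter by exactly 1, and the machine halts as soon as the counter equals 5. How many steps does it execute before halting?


Counter starts at 0. Counting sequence:
  Step 1: counter = 1
  Step 2: counter = 2
  Step 3: counter = 3
  Step 4: counter = 4
  Step 5: counter = 5
Counter reached 5 -> halt
Total steps = 5

5


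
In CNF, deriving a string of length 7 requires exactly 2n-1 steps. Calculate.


Chomsky Normal Form derivation:
String length n = 7
Each step either:
  - Splits a nonterminal into two (n-1 such steps)
  - Converts a nonterminal to terminal (n such steps)
Total = (n-1) + n = 2n - 1
= 2(7) - 1
= 14 - 1
= 13

13


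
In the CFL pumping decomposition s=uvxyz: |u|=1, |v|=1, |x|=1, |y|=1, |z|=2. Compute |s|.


|s| = |u| + |v| + |x| + |y| + |z|
= 1 + 1 + 1 + 1 + 2
= 2 + 1 + 3
= 3 + 3
= 6

6


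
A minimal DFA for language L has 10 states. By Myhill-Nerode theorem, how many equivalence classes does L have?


Myhill-Nerode theorem:
Number of equivalence classes = number of states in minimal DFA
Minimal DFA states = 10
Therefore equivalence classes = 10

10


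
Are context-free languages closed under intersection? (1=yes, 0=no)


CFL closure properties:
  Closed under: union, concatenation, Kleene star
  NOT closed under: intersection, complement
Operation 'intersection' is in not-closed list -> No (not closed)

0


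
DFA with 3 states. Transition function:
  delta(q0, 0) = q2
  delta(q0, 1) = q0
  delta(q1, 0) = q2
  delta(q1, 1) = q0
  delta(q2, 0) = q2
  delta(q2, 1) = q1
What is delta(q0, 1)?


Looking up transition function:
delta(q0, 1) in the table
Row: q0, Column: 1
Result: q0

q0


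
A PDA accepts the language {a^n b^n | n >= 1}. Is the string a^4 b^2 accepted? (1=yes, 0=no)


Language requires equal numbers of a's and b's
PDA pushes for each 'a', pops for each 'b'
Number of a's = 4
Number of b's = 2
4 != 2 -> Reject

0


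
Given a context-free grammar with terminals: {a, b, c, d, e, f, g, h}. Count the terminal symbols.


Terminal symbols: a, b, c, d, e, f, g, h
Counting each: a (#1), b (#2), c (#3), d (#4), e (#5), f (#6), g (#7), h (#8)
Total = 8

8


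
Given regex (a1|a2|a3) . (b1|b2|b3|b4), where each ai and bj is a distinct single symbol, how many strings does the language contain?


First group: 3 alternatives
Second group: 4 alternatives
Concatenation: each choice from group 1 pairs with each from group 2
Total = 3 x 4 = 12

12


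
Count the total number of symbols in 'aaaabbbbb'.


String: 'aaaabbbbb'
Counting characters:
  'a' appears 4 time(s)
  'b' appears 5 time(s)
Total length = 4 + 5 = 9

9


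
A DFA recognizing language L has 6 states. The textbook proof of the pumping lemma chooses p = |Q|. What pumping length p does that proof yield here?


Pumping lemma for regular languages (standard proof):
Take p = |Q|, the number of DFA states.
Any string of length >= |Q| passes through |Q|+1 states while reading its first |Q| symbols,
so by pigeonhole some state repeats, giving the loop that can be pumped.
Here |Q| = 6
Therefore the proof uses p = 6

6


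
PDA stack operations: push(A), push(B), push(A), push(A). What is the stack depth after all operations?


Tracing stack operations:
  push(A) -> stack = [A], depth=1
  push(B) -> stack = [A,B], depth=2
  push(A) -> stack = [A,B,A], depth=3
  push(A) -> stack = [A,B,A,A], depth=4
Final depth = 4

4


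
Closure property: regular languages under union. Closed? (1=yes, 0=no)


Regular languages are closed under:
- Union (DFA product construction)
- Intersection (DFA product construction)
- Complement (swap accept/reject states)
- Concatenation (NFA construction)
- Kleene star (NFA construction)
union is in this list
Therefore: closed

1


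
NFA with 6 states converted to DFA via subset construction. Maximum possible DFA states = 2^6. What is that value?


NFA has 6 states
Subset construction: each DFA state = subset of NFA states
Maximum subsets = 2^6
2^6 = 64

64


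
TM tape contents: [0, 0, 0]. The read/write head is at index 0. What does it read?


Tape: [0, 0, 0]
Positions: 0 1 2
Values:    0 0 0
Head at position 0
tape[0] = 0

0


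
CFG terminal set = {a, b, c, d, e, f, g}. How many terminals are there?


Terminal symbols: a, b, c, d, e, f, g
Counting each: a (#1), b (#2), c (#3), d (#4), e (#5), f (#6), g (#7)
Total = 7

7


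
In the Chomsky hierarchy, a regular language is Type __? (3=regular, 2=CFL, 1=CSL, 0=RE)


Chomsky hierarchy levels:
  Type 3: Regular (DFA/NFA/regex)
  Type 2: Context-free (PDA)
  Type 1: Context-sensitive
  Type 0: Recursively enumerable (TM)
'regular' corresponds to Type 3

3


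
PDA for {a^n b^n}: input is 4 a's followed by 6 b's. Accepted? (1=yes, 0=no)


Language requires equal numbers of a's and b's
PDA pushes for each 'a', pops for each 'b'
Number of a's = 4
Number of b's = 6
4 != 6 -> Reject

0


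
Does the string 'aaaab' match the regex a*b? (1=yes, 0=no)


Pattern: a*b
String: 'aaaab'
Pattern requires: zero or more 'a's followed by exactly one 'b'
Found 4 leading 'a's
Remaining: 'b'
Remaining is exactly 'b' -> match
Result: 1

1


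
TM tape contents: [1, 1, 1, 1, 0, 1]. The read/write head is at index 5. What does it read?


Tape: [1, 1, 1, 1, 0, 1]
Positions: 0 1 2 3 4 5
Values:    1 1 1 1 0 1
Head at position 5
tape[5] = 1

1


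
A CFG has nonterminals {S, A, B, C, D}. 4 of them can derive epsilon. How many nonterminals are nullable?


Nonterminals: {S, A, B, C, D}
A nonterminal is nullable if it can derive epsilon
Counting nullable nonterminals: 4
Total nullable = 4

4


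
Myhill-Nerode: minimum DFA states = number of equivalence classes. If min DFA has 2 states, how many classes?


Myhill-Nerode theorem:
Number of equivalence classes = number of states in minimal DFA
Minimal DFA states = 2
Therefore equivalence classes = 2

2


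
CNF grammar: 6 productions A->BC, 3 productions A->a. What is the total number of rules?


CNF allows two rule forms:
  A -> BC (binary): 6 rules
  A -> a (terminal): 3 rules
Total = 6 + 3 = 9

9


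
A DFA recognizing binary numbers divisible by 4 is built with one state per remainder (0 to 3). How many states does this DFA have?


Divisibility by 4 is tracked via the remainder mod 4: 0, 1, ..., 3
The construction assigns one state to each remainder
Number of remainders = 4

4


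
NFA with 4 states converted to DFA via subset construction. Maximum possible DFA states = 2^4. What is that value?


NFA has 4 states
Subset construction: each DFA state = subset of NFA states
Maximum subsets = 2^4
2^4 = 16

16


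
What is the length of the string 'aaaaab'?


String: 'aaaaab'
Counting characters:
  'a' appears 5 time(s)
  'b' appears 1 time(s)
Total length = 5 + 1 = 6

6


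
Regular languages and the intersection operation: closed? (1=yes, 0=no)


Regular languages are closed under all standard operations:
- Union: Yes (product construction)
- Intersection: Yes (product construction)
- Complement: Yes (swap accept/reject)
- Concatenation: Yes (NFA construction)
Operation: intersection -> Closed

1


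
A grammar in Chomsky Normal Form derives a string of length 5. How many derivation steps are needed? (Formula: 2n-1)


Chomsky Normal Form derivation:
String length n = 5
Each step either:
  - Splits a nonterminal into two (n-1 such steps)
  - Converts a nonterminal to terminal (n such steps)
Total = (n-1) + n = 2n - 1
= 2(5) - 1
= 10 - 1
= 9

9


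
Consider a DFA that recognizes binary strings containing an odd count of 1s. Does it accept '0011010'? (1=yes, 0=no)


DFA has 2 states: q_even (start, accept=no) and q_odd
Processing string '0011010' character by character:
  Position 0: read '0', 1-count=0 -> q_even (no change)
  Position 1: read '0', 1-count=0 -> q_even (no change)
  Position 2: read '1', 1-count=1 -> q_odd
  Position 3: read '1', 1-count=2 -> q_even
  Position 4: read '0', 1-count=2 -> q_even (no change)
  Position 5: read '1', 1-count=3 -> q_odd
  Position 6: read '0', 1-count=3 -> q_odd (no change)
Final state: q_odd, total 1s = 3 (odd); the DFA requires an odd count -> accept

1
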